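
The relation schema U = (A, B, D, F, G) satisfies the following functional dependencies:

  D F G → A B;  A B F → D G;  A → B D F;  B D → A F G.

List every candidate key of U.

{A}⁺: A→BDF adds B, D, F; BD→AFG adds G → {A, B, D, F, G}.
{B, D}⁺: BD→AFG adds A, F, G → {A, B, D, F, G}. Minimal: {D}⁺ = {D}; {B}⁺ = {B} — none reach the full schema.
{D, F, G}⁺: DFG→AB adds A, B → {A, B, D, F, G}. Minimal: {F, G}⁺ = {F, G}; {D, G}⁺ = {D, G}; {D, F}⁺ = {D, F} — none reach the full schema.

{A}, {B, D}, {D, F, G}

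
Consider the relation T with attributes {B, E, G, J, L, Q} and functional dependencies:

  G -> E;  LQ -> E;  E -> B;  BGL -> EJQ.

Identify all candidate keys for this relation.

GL

Attributes G, L never appear on any right-hand side, so every candidate key must contain {G, L}.
{G, L}⁺ = {B, E, G, J, L, Q}, which is all of the schema, so {G, L} is the only candidate key.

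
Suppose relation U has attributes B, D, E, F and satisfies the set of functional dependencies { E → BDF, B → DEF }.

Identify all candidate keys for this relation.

{B}; {E}

{B}⁺: B→DEF adds D, E, F → {B, D, E, F}.
{E}⁺: E→BDF adds B, D, F → {B, D, E, F}.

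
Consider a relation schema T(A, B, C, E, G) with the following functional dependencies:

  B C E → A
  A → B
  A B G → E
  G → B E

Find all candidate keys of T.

{C, G}

{C, G}⁺: G→BE adds B, E; BCE→A adds A → {A, B, C, E, G}. Minimal: {G}⁺ = {B, E, G}; {C}⁺ = {C} — none reach the full schema.
No other minimal superkey exists.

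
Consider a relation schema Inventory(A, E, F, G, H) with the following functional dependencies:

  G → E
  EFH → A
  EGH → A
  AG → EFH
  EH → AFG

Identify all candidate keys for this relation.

{A, G}⁺: G→E adds E; AG→EFH adds F, H → {A, E, F, G, H}. Minimal: {G}⁺ = {E, G}; {A}⁺ = {A} — none reach the full schema.
{E, H}⁺: EH→AFG adds A, F, G → {A, E, F, G, H}. Minimal: {H}⁺ = {H}; {E}⁺ = {E} — none reach the full schema.
{G, H}⁺: G→E adds E; EGH→A adds A; AG→EFH adds F → {A, E, F, G, H}. Minimal: {H}⁺ = {H}; {G}⁺ = {E, G} — none reach the full schema.
Any other superkey contains one of these as a subset, so there are no further candidate keys.

{A, G}; {E, H}; {G, H}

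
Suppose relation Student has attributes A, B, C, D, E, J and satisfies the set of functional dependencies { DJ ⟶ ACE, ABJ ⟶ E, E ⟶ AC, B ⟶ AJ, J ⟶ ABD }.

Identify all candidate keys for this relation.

{B}⁺: B→AJ adds A, J; J→ABD adds D; DJ→ACE adds C, E → {A, B, C, D, E, J}.
{J}⁺: J→ABD adds A, B, D; DJ→ACE adds C, E → {A, B, C, D, E, J}.

{B}, {J}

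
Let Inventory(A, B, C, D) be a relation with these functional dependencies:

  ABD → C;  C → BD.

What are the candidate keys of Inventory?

AC; ABD

Attribute A never appears on the right-hand side of any dependency, so A must belong to every candidate key.
{A}⁺ = {A}, which is not all of the schema, so we must add further attributes.
{A, C}⁺: C→BD adds B, D → {A, B, C, D}.
{A, B, D}⁺: ABD→C adds C → {A, B, C, D}.
Any other superkey contains one of these as a subset, so there are no further candidate keys.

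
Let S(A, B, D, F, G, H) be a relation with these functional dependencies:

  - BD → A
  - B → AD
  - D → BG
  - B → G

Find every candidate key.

Attributes F, H never appear on any right-hand side, so every candidate key must contain {F, H}.
{F, H}⁺ = {F, H}, which is not all of the schema, so we must add further attributes.
{B, F, H}⁺: B→AD adds A, D; D→BG adds G → {A, B, D, F, G, H}.
{D, F, H}⁺: D→BG adds B, G; BD→A adds A → {A, B, D, F, G, H}.
Any other superkey contains one of these as a subset, so there are no further candidate keys.

BFH; DFH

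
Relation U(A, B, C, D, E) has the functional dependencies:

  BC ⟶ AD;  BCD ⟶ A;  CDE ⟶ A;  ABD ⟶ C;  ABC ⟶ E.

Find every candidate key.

Attribute B never appears on the right-hand side of any dependency, so B must belong to every candidate key.
{B}⁺ = {B}, which is not all of the schema, so we must add further attributes.
{B, C}⁺: BC→AD adds A, D; ABC→E adds E → {A, B, C, D, E}. Minimal: {C}⁺ = {C}; {B}⁺ = {B} — none reach the full schema.
{A, B, D}⁺: ABD→C adds C; ABC→E adds E → {A, B, C, D, E}. Minimal: {B, D}⁺ = {B, D}; {A, D}⁺ = {A, D}; {A, B}⁺ = {A, B} — none reach the full schema.
Any other superkey contains one of these as a subset, so there are no further candidate keys.

{B, C}; {A, B, D}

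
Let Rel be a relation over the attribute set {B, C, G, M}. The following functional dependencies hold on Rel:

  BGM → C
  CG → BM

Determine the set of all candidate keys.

{C, G}⁺: CG→BM adds B, M → {B, C, G, M}. Minimal: {G}⁺ = {G}; {C}⁺ = {C} — none reach the full schema.
{B, G, M}⁺: BGM→C adds C → {B, C, G, M}. Minimal: {G, M}⁺ = {G, M}; {B, M}⁺ = {B, M}; {B, G}⁺ = {B, G} — none reach the full schema.

{C, G}, {B, G, M}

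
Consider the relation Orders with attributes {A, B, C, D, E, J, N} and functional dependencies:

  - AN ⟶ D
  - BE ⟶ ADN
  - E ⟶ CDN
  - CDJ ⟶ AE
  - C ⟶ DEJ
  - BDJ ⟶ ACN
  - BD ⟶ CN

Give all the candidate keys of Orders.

{B, C}, {B, D}, {B, E}, {A, B, N}

Attribute B never appears on the right-hand side of any dependency, so B must belong to every candidate key.
{B}⁺ = {B}, which is not all of the schema, so we must add further attributes.
{B, C}⁺: C→DEJ adds D, E, J; BDJ→ACN adds A, N → {A, B, C, D, E, J, N}. Minimal: {C}⁺ = {A, C, D, E, J, N}; {B}⁺ = {B} — none reach the full schema.
{B, D}⁺: BD→CN adds C, N; C→DEJ adds E, J; BDJ→ACN adds A → {A, B, C, D, E, J, N}. Minimal: {D}⁺ = {D}; {B}⁺ = {B} — none reach the full schema.
{B, E}⁺: BE→ADN adds A, D, N; E→CDN adds C; C→DEJ adds J → {A, B, C, D, E, J, N}. Minimal: {E}⁺ = {A, C, D, E, J, N}; {B}⁺ = {B} — none reach the full schema.
{A, B, N}⁺: AN→D adds D; BD→CN adds C; C→DEJ adds E, J → {A, B, C, D, E, J, N}. Minimal: {B, N}⁺ = {B, N}; {A, N}⁺ = {A, D, N}; {A, B}⁺ = {A, B} — none reach the full schema.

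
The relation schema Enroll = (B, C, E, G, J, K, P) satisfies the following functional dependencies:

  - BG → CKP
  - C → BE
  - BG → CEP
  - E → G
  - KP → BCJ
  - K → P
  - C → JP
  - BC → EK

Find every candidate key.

{C}⁺: C→BE adds B, E; E→G adds G; C→JP adds J, P; BC→EK adds K → {B, C, E, G, J, K, P}.
{K}⁺: K→P adds P; KP→BCJ adds B, C, J; BC→EK adds E; E→G adds G → {B, C, E, G, J, K, P}.
{B, E}⁺: E→G adds G; BG→CKP adds C, K, P; KP→BCJ adds J → {B, C, E, G, J, K, P}.
{B, G}⁺: BG→CKP adds C, K, P; C→BE adds E; KP→BCJ adds J → {B, C, E, G, J, K, P}.

{C}, {K}, {B, E}, {B, G}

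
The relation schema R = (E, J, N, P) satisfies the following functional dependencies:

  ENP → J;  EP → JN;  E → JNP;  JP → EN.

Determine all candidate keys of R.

(E), (J, P)

{E}⁺: E→JNP adds J, N, P → {E, J, N, P}.
{J, P}⁺: JP→EN adds E, N → {E, J, N, P}.
Any other superkey contains one of these as a subset, so there are no further candidate keys.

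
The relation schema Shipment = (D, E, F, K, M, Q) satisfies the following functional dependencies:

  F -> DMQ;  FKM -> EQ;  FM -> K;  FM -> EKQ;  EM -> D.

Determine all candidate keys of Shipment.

{F}

Attribute F never appears on the right-hand side of any dependency, so F must belong to every candidate key.
{F}⁺ = {D, E, F, K, M, Q}, which is all of the schema, so {F} is the only candidate key.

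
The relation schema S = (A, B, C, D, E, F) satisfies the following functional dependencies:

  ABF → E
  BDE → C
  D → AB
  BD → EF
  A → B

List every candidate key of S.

{D}⁺: D→AB adds A, B; BD→EF adds E, F; BDE→C adds C → {A, B, C, D, E, F}.

D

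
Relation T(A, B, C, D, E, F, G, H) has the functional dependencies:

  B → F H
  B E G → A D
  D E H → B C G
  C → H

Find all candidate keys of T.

(B, D, E), (B, E, G), (C, D, E), (D, E, H)

Attribute E never appears on the right-hand side of any dependency, so E must belong to every candidate key.
{E}⁺ = {E}, which is not all of the schema, so we must add further attributes.
{B, D, E}⁺: B→FH adds F, H; DEH→BCG adds C, G; BEG→AD adds A → {A, B, C, D, E, F, G, H}. Minimal: {D, E}⁺ = {D, E}; {B, E}⁺ = {B, E, F, H}; {B, D}⁺ = {B, D, F, H} — none reach the full schema.
{B, E, G}⁺: B→FH adds F, H; BEG→AD adds A, D; DEH→BCG adds C → {A, B, C, D, E, F, G, H}. Minimal: {E, G}⁺ = {E, G}; {B, G}⁺ = {B, F, G, H}; {B, E}⁺ = {B, E, F, H} — none reach the full schema.
{C, D, E}⁺: C→H adds H; DEH→BCG adds B, G; B→FH adds F; BEG→AD adds A → {A, B, C, D, E, F, G, H}. Minimal: {D, E}⁺ = {D, E}; {C, E}⁺ = {C, E, H}; {C, D}⁺ = {C, D, H} — none reach the full schema.
{D, E, H}⁺: DEH→BCG adds B, C, G; B→FH adds F; BEG→AD adds A → {A, B, C, D, E, F, G, H}. Minimal: {E, H}⁺ = {E, H}; {D, H}⁺ = {D, H}; {D, E}⁺ = {D, E} — none reach the full schema.
Any other superkey contains one of these as a subset, so there are no further candidate keys.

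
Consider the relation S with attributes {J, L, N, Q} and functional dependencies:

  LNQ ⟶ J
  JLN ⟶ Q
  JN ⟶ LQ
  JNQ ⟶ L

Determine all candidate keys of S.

{J, N}, {L, N, Q}

Attribute N never appears on the right-hand side of any dependency, so N must belong to every candidate key.
{N}⁺ = {N}, which is not all of the schema, so we must add further attributes.
{J, N}⁺: JN→LQ adds L, Q → {J, L, N, Q}. Minimal: {N}⁺ = {N}; {J}⁺ = {J} — none reach the full schema.
{L, N, Q}⁺: LNQ→J adds J → {J, L, N, Q}. Minimal: {N, Q}⁺ = {N, Q}; {L, Q}⁺ = {L, Q}; {L, N}⁺ = {L, N} — none reach the full schema.
Any other superkey contains one of these as a subset, so there are no further candidate keys.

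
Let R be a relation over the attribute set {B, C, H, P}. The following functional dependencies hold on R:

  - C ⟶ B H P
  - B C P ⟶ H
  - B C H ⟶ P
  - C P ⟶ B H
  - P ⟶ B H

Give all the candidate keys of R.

{C}

{C}⁺: C→BHP adds B, H, P → {B, C, H, P}.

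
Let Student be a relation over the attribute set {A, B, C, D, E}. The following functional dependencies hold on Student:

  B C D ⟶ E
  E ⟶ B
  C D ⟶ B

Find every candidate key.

Attributes A, C, D never appear on any right-hand side, so every candidate key must contain {A, C, D}.
{A, C, D}⁺ = {A, B, C, D, E}, which is all of the schema, so {A, C, D} is the only candidate key.

{A, C, D}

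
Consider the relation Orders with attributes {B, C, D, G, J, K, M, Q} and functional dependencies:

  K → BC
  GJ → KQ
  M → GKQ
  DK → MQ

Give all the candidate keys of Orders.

Attributes D, J never appear on any right-hand side, so every candidate key must contain {D, J}.
{D, J}⁺ = {D, J}, which is not all of the schema, so we must add further attributes.
{D, G, J}⁺: GJ→KQ adds K, Q; DK→MQ adds M; K→BC adds B, C → {B, C, D, G, J, K, M, Q}.
{D, J, K}⁺: K→BC adds B, C; DK→MQ adds M, Q; M→GKQ adds G → {B, C, D, G, J, K, M, Q}.
{D, J, M}⁺: M→GKQ adds G, K, Q; K→BC adds B, C → {B, C, D, G, J, K, M, Q}.

DGJ; DJK; DJM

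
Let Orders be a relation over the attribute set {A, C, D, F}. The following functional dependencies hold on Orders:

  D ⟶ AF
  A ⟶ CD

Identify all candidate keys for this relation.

{A}, {D}

{A}⁺: A→CD adds C, D; D→AF adds F → {A, C, D, F}.
{D}⁺: D→AF adds A, F; A→CD adds C → {A, C, D, F}.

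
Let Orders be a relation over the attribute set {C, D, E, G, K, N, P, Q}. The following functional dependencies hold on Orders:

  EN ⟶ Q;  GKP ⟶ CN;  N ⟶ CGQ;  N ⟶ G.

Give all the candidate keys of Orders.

Attributes D, E, K, P never appear on any right-hand side, so every candidate key must contain {D, E, K, P}.
{D, E, K, P}⁺ = {D, E, K, P}, which is not all of the schema, so we must add further attributes.
{D, E, G, K, P}⁺: GKP→CN adds C, N; N→CGQ adds Q → {C, D, E, G, K, N, P, Q}. Minimal: {E, G, K, P}⁺ = {C, E, G, K, N, P, Q}; {D, G, K, P}⁺ = {C, D, G, K, N, P, Q}; {D, E, K, P}⁺ = {D, E, K, P}; … — none reach the full schema.
{D, E, K, N, P}⁺: EN→Q adds Q; N→CGQ adds C, G → {C, D, E, G, K, N, P, Q}. Minimal: {E, K, N, P}⁺ = {C, E, G, K, N, P, Q}; {D, K, N, P}⁺ = {C, D, G, K, N, P, Q}; {D, E, N, P}⁺ = {C, D, E, G, N, P, Q}; … — none reach the full schema.
Any other superkey contains one of these as a subset, so there are no further candidate keys.

{D, E, G, K, P}, {D, E, K, N, P}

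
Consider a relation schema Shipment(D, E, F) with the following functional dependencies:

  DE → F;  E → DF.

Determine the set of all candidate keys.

{E}

Attribute E never appears on the right-hand side of any dependency, so E must belong to every candidate key.
{E}⁺ = {D, E, F}, which is all of the schema, so {E} is the only candidate key.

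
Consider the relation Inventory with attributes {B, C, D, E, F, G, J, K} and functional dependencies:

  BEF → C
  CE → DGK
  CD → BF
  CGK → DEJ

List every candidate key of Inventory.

{C, E}⁺: CE→DGK adds D, G, K; CD→BF adds B, F; CGK→DEJ adds J → {B, C, D, E, F, G, J, K}. Minimal: {E}⁺ = {E}; {C}⁺ = {C} — none reach the full schema.
{B, E, F}⁺: BEF→C adds C; CE→DGK adds D, G, K; CGK→DEJ adds J → {B, C, D, E, F, G, J, K}. Minimal: {E, F}⁺ = {E, F}; {B, F}⁺ = {B, F}; {B, E}⁺ = {B, E} — none reach the full schema.
{C, G, K}⁺: CGK→DEJ adds D, E, J; CD→BF adds B, F → {B, C, D, E, F, G, J, K}. Minimal: {G, K}⁺ = {G, K}; {C, K}⁺ = {C, K}; {C, G}⁺ = {C, G} — none reach the full schema.
Any other superkey contains one of these as a subset, so there are no further candidate keys.

{C, E}, {B, E, F}, {C, G, K}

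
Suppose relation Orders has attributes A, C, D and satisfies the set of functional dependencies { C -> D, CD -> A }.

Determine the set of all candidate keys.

{C}

Attribute C never appears on the right-hand side of any dependency, so C must belong to every candidate key.
{C}⁺ = {A, C, D}, which is all of the schema, so {C} is the only candidate key.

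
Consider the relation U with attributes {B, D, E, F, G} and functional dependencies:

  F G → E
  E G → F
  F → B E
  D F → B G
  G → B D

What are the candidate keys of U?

{D, F}⁺: F→BE adds B, E; DF→BG adds G → {B, D, E, F, G}. Minimal: {F}⁺ = {B, E, F}; {D}⁺ = {D} — none reach the full schema.
{E, G}⁺: EG→F adds F; F→BE adds B; G→BD adds D → {B, D, E, F, G}. Minimal: {G}⁺ = {B, D, G}; {E}⁺ = {E} — none reach the full schema.
{F, G}⁺: FG→E adds E; F→BE adds B; G→BD adds D → {B, D, E, F, G}. Minimal: {G}⁺ = {B, D, G}; {F}⁺ = {B, E, F} — none reach the full schema.

{D, F}, {E, G}, {F, G}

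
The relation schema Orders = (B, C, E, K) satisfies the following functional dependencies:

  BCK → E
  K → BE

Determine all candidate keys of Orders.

{C, K}

{C, K}⁺: K→BE adds B, E → {B, C, E, K}.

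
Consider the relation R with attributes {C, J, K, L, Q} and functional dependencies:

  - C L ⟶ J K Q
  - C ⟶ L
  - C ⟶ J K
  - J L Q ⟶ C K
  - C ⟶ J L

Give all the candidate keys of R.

{C}⁺: C→L adds L; C→JK adds J, K; CL→JKQ adds Q → {C, J, K, L, Q}.
{J, L, Q}⁺: JLQ→CK adds C, K → {C, J, K, L, Q}. Minimal: {L, Q}⁺ = {L, Q}; {J, Q}⁺ = {J, Q}; {J, L}⁺ = {J, L} — none reach the full schema.

{C}, {J, L, Q}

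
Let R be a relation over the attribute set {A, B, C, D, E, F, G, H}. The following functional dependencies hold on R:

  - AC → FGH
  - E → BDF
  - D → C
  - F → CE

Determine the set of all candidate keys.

Attribute A never appears on the right-hand side of any dependency, so A must belong to every candidate key.
{A}⁺ = {A}, which is not all of the schema, so we must add further attributes.
{A, C}⁺: AC→FGH adds F, G, H; F→CE adds E; E→BDF adds B, D → {A, B, C, D, E, F, G, H}. Minimal: {C}⁺ = {C}; {A}⁺ = {A} — none reach the full schema.
{A, D}⁺: D→C adds C; AC→FGH adds F, G, H; F→CE adds E; E→BDF adds B → {A, B, C, D, E, F, G, H}. Minimal: {D}⁺ = {C, D}; {A}⁺ = {A} — none reach the full schema.
{A, E}⁺: E→BDF adds B, D, F; D→C adds C; AC→FGH adds G, H → {A, B, C, D, E, F, G, H}. Minimal: {E}⁺ = {B, C, D, E, F}; {A}⁺ = {A} — none reach the full schema.
{A, F}⁺: F→CE adds C, E; AC→FGH adds G, H; E→BDF adds B, D → {A, B, C, D, E, F, G, H}. Minimal: {F}⁺ = {B, C, D, E, F}; {A}⁺ = {A} — none reach the full schema.

AC, AD, AE, AF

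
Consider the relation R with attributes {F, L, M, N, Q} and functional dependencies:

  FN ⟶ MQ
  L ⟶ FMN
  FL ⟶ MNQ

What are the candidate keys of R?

L

{L}⁺: L→FMN adds F, M, N; FL→MNQ adds Q → {F, L, M, N, Q}.
No other minimal superkey exists.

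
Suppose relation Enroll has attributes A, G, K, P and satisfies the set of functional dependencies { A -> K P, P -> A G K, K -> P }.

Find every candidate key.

{A}, {K}, {P}

{A}⁺: A→KP adds K, P; P→AGK adds G → {A, G, K, P}.
{K}⁺: K→P adds P; P→AGK adds A, G → {A, G, K, P}.
{P}⁺: P→AGK adds A, G, K → {A, G, K, P}.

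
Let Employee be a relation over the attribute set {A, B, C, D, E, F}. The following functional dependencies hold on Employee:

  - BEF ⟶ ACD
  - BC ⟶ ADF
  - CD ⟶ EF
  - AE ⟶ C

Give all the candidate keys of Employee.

Attribute B never appears on the right-hand side of any dependency, so B must belong to every candidate key.
{B}⁺ = {B}, which is not all of the schema, so we must add further attributes.
{B, C}⁺: BC→ADF adds A, D, F; CD→EF adds E → {A, B, C, D, E, F}. Minimal: {C}⁺ = {C}; {B}⁺ = {B} — none reach the full schema.
{A, B, E}⁺: AE→C adds C; BC→ADF adds D, F → {A, B, C, D, E, F}. Minimal: {B, E}⁺ = {B, E}; {A, E}⁺ = {A, C, E}; {A, B}⁺ = {A, B} — none reach the full schema.
{B, E, F}⁺: BEF→ACD adds A, C, D → {A, B, C, D, E, F}. Minimal: {E, F}⁺ = {E, F}; {B, F}⁺ = {B, F}; {B, E}⁺ = {B, E} — none reach the full schema.

BC; ABE; BEF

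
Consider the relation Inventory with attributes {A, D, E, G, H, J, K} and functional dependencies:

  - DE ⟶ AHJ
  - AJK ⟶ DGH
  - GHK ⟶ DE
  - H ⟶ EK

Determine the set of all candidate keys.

DE, DH, GH, AHJ, AJK

{D, E}⁺: DE→AHJ adds A, H, J; H→EK adds K; AJK→DGH adds G → {A, D, E, G, H, J, K}. Minimal: {E}⁺ = {E}; {D}⁺ = {D} — none reach the full schema.
{D, H}⁺: H→EK adds E, K; DE→AHJ adds A, J; AJK→DGH adds G → {A, D, E, G, H, J, K}. Minimal: {H}⁺ = {E, H, K}; {D}⁺ = {D} — none reach the full schema.
{G, H}⁺: H→EK adds E, K; GHK→DE adds D; DE→AHJ adds A, J → {A, D, E, G, H, J, K}. Minimal: {H}⁺ = {E, H, K}; {G}⁺ = {G} — none reach the full schema.
{A, H, J}⁺: H→EK adds E, K; AJK→DGH adds D, G → {A, D, E, G, H, J, K}. Minimal: {H, J}⁺ = {E, H, J, K}; {A, J}⁺ = {A, J}; {A, H}⁺ = {A, E, H, K} — none reach the full schema.
{A, J, K}⁺: AJK→DGH adds D, G, H; GHK→DE adds E → {A, D, E, G, H, J, K}. Minimal: {J, K}⁺ = {J, K}; {A, K}⁺ = {A, K}; {A, J}⁺ = {A, J} — none reach the full schema.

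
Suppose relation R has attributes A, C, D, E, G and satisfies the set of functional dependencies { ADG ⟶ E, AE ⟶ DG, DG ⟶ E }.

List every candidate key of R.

{A, C, E}⁺: AE→DG adds D, G → {A, C, D, E, G}.
{A, C, D, G}⁺: ADG→E adds E → {A, C, D, E, G}.
Any other superkey contains one of these as a subset, so there are no further candidate keys.

ACE, ACDG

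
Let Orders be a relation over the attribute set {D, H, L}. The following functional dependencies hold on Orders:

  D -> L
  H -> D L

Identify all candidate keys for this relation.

H

Attribute H never appears on the right-hand side of any dependency, so H must belong to every candidate key.
{H}⁺ = {D, H, L}, which is all of the schema, so {H} is the only candidate key.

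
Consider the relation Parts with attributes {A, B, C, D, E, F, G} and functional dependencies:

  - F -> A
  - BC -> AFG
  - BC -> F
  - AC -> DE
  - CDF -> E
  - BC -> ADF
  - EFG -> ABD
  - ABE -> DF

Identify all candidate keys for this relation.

{B, C}⁺: BC→AFG adds A, F, G; AC→DE adds D, E → {A, B, C, D, E, F, G}.
{C, F, G}⁺: F→A adds A; AC→DE adds D, E; EFG→ABD adds B → {A, B, C, D, E, F, G}.
Any other superkey contains one of these as a subset, so there are no further candidate keys.

BC; CFG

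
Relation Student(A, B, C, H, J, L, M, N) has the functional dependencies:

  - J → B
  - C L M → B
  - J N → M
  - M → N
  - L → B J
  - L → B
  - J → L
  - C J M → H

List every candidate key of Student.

Attributes A, C never appear on any right-hand side, so every candidate key must contain {A, C}.
{A, C}⁺ = {A, C}, which is not all of the schema, so we must add further attributes.
{A, C, J, M}⁺: J→B adds B; M→N adds N; J→L adds L; CJM→H adds H → {A, B, C, H, J, L, M, N}.
{A, C, J, N}⁺: J→B adds B; JN→M adds M; J→L adds L; CJM→H adds H → {A, B, C, H, J, L, M, N}.
{A, C, L, M}⁺: CLM→B adds B; M→N adds N; L→BJ adds J; CJM→H adds H → {A, B, C, H, J, L, M, N}.
{A, C, L, N}⁺: L→BJ adds B, J; JN→M adds M; CJM→H adds H → {A, B, C, H, J, L, M, N}.
Any other superkey contains one of these as a subset, so there are no further candidate keys.

{A, C, J, M}, {A, C, J, N}, {A, C, L, M}, {A, C, L, N}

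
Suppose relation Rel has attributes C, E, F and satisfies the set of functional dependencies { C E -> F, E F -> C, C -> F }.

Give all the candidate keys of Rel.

CE; EF

Attribute E never appears on the right-hand side of any dependency, so E must belong to every candidate key.
{E}⁺ = {E}, which is not all of the schema, so we must add further attributes.
{C, E}⁺: CE→F adds F → {C, E, F}. Minimal: {E}⁺ = {E}; {C}⁺ = {C, F} — none reach the full schema.
{E, F}⁺: EF→C adds C → {C, E, F}. Minimal: {F}⁺ = {F}; {E}⁺ = {E} — none reach the full schema.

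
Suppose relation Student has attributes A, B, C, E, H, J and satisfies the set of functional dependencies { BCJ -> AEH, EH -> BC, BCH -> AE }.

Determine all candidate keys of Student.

{B, C, J}; {E, H, J}

Attribute J never appears on the right-hand side of any dependency, so J must belong to every candidate key.
{J}⁺ = {J}, which is not all of the schema, so we must add further attributes.
{B, C, J}⁺: BCJ→AEH adds A, E, H → {A, B, C, E, H, J}.
{E, H, J}⁺: EH→BC adds B, C; BCH→AE adds A → {A, B, C, E, H, J}.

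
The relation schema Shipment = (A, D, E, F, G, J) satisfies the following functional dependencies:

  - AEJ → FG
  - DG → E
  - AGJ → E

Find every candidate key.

{A, D, E, J}; {A, D, G, J}

Attributes A, D, J never appear on any right-hand side, so every candidate key must contain {A, D, J}.
{A, D, J}⁺ = {A, D, J}, which is not all of the schema, so we must add further attributes.
{A, D, E, J}⁺: AEJ→FG adds F, G → {A, D, E, F, G, J}. Minimal: {D, E, J}⁺ = {D, E, J}; {A, E, J}⁺ = {A, E, F, G, J}; {A, D, J}⁺ = {A, D, J}; … — none reach the full schema.
{A, D, G, J}⁺: DG→E adds E; AEJ→FG adds F → {A, D, E, F, G, J}. Minimal: {D, G, J}⁺ = {D, E, G, J}; {A, G, J}⁺ = {A, E, F, G, J}; {A, D, J}⁺ = {A, D, J}; … — none reach the full schema.
Any other superkey contains one of these as a subset, so there are no further candidate keys.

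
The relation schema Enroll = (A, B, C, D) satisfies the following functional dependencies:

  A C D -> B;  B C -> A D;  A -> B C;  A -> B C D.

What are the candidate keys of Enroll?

{A}, {B, C}

{A}⁺: A→BC adds B, C; A→BCD adds D → {A, B, C, D}.
{B, C}⁺: BC→AD adds A, D → {A, B, C, D}.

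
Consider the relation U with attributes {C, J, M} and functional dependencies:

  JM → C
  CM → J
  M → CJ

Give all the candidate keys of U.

Attribute M never appears on the right-hand side of any dependency, so M must belong to every candidate key.
{M}⁺ = {C, J, M}, which is all of the schema, so {M} is the only candidate key.

{M}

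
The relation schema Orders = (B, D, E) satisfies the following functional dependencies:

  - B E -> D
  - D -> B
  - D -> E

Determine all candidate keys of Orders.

{D}⁺: D→B adds B; D→E adds E → {B, D, E}.
{B, E}⁺: BE→D adds D → {B, D, E}. Minimal: {E}⁺ = {E}; {B}⁺ = {B} — none reach the full schema.

D; BE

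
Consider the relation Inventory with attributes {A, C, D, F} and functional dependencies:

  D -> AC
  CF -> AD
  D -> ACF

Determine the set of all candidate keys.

(D); (C, F)

{D}⁺: D→AC adds A, C; D→ACF adds F → {A, C, D, F}.
{C, F}⁺: CF→AD adds A, D → {A, C, D, F}. Minimal: {F}⁺ = {F}; {C}⁺ = {C} — none reach the full schema.
Any other superkey contains one of these as a subset, so there are no further candidate keys.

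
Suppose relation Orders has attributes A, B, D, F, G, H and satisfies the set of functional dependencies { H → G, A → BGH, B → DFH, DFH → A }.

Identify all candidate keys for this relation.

{A}⁺: A→BGH adds B, G, H; B→DFH adds D, F → {A, B, D, F, G, H}.
{B}⁺: B→DFH adds D, F, H; DFH→A adds A; H→G adds G → {A, B, D, F, G, H}.
{D, F, H}⁺: H→G adds G; DFH→A adds A; A→BGH adds B → {A, B, D, F, G, H}. Minimal: {F, H}⁺ = {F, G, H}; {D, H}⁺ = {D, G, H}; {D, F}⁺ = {D, F} — none reach the full schema.
Any other superkey contains one of these as a subset, so there are no further candidate keys.

(A); (B); (D, F, H)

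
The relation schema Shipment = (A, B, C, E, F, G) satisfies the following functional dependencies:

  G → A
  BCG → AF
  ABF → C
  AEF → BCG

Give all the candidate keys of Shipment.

Attribute E never appears on the right-hand side of any dependency, so E must belong to every candidate key.
{E}⁺ = {E}, which is not all of the schema, so we must add further attributes.
{A, E, F}⁺: AEF→BCG adds B, C, G → {A, B, C, E, F, G}. Minimal: {E, F}⁺ = {E, F}; {A, F}⁺ = {A, F}; {A, E}⁺ = {A, E} — none reach the full schema.
{E, F, G}⁺: G→A adds A; AEF→BCG adds B, C → {A, B, C, E, F, G}. Minimal: {F, G}⁺ = {A, F, G}; {E, G}⁺ = {A, E, G}; {E, F}⁺ = {E, F} — none reach the full schema.
{B, C, E, G}⁺: G→A adds A; BCG→AF adds F → {A, B, C, E, F, G}. Minimal: {C, E, G}⁺ = {A, C, E, G}; {B, E, G}⁺ = {A, B, E, G}; {B, C, G}⁺ = {A, B, C, F, G}; … — none reach the full schema.

AEF; EFG; BCEG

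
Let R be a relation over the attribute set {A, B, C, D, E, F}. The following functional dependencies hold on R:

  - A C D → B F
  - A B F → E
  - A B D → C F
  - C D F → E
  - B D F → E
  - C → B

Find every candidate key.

{A, B, D}; {A, C, D}

Attributes A, D never appear on any right-hand side, so every candidate key must contain {A, D}.
{A, D}⁺ = {A, D}, which is not all of the schema, so we must add further attributes.
{A, B, D}⁺: ABD→CF adds C, F; CDF→E adds E → {A, B, C, D, E, F}.
{A, C, D}⁺: ACD→BF adds B, F; ABF→E adds E → {A, B, C, D, E, F}.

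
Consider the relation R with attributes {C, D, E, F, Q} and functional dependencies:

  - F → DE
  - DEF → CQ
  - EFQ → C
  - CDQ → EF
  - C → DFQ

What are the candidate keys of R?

{C}, {F}

{C}⁺: C→DFQ adds D, F, Q; F→DE adds E → {C, D, E, F, Q}.
{F}⁺: F→DE adds D, E; DEF→CQ adds C, Q → {C, D, E, F, Q}.
Any other superkey contains one of these as a subset, so there are no further candidate keys.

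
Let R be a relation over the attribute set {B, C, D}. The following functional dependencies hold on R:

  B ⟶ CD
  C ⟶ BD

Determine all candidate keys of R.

{B}⁺: B→CD adds C, D → {B, C, D}.
{C}⁺: C→BD adds B, D → {B, C, D}.

B; C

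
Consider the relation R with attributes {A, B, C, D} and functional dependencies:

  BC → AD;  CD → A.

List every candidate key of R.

Attributes B, C never appear on any right-hand side, so every candidate key must contain {B, C}.
{B, C}⁺ = {A, B, C, D}, which is all of the schema, so {B, C} is the only candidate key.

{B, C}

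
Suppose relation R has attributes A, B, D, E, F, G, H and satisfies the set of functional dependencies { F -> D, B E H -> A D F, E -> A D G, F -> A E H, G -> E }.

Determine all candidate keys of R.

(B, F); (B, E, H); (B, G, H)

Attribute B never appears on the right-hand side of any dependency, so B must belong to every candidate key.
{B}⁺ = {B}, which is not all of the schema, so we must add further attributes.
{B, F}⁺: F→D adds D; F→AEH adds A, E, H; E→ADG adds G → {A, B, D, E, F, G, H}.
{B, E, H}⁺: BEH→ADF adds A, D, F; E→ADG adds G → {A, B, D, E, F, G, H}.
{B, G, H}⁺: G→E adds E; BEH→ADF adds A, D, F → {A, B, D, E, F, G, H}.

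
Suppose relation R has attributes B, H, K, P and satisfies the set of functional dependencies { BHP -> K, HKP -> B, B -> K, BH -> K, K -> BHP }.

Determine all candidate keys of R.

{B}⁺: B→K adds K; K→BHP adds H, P → {B, H, K, P}.
{K}⁺: K→BHP adds B, H, P → {B, H, K, P}.
Any other superkey contains one of these as a subset, so there are no further candidate keys.

{B}; {K}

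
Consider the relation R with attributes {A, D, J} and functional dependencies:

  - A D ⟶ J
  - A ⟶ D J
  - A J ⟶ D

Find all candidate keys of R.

Attribute A never appears on the right-hand side of any dependency, so A must belong to every candidate key.
{A}⁺ = {A, D, J}, which is all of the schema, so {A} is the only candidate key.

(A)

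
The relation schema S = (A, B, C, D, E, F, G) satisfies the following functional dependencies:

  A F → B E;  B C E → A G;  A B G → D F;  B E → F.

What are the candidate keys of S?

ACF, BCE, ABCG

Attribute C never appears on the right-hand side of any dependency, so C must belong to every candidate key.
{C}⁺ = {C}, which is not all of the schema, so we must add further attributes.
{A, C, F}⁺: AF→BE adds B, E; BCE→AG adds G; ABG→DF adds D → {A, B, C, D, E, F, G}.
{B, C, E}⁺: BCE→AG adds A, G; ABG→DF adds D, F → {A, B, C, D, E, F, G}.
{A, B, C, G}⁺: ABG→DF adds D, F; AF→BE adds E → {A, B, C, D, E, F, G}.
Any other superkey contains one of these as a subset, so there are no further candidate keys.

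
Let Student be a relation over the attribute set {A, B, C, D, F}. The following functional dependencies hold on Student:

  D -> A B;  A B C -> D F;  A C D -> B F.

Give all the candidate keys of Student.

(C, D), (A, B, C)

Attribute C never appears on the right-hand side of any dependency, so C must belong to every candidate key.
{C}⁺ = {C}, which is not all of the schema, so we must add further attributes.
{C, D}⁺: D→AB adds A, B; ABC→DF adds F → {A, B, C, D, F}.
{A, B, C}⁺: ABC→DF adds D, F → {A, B, C, D, F}.
Any other superkey contains one of these as a subset, so there are no further candidate keys.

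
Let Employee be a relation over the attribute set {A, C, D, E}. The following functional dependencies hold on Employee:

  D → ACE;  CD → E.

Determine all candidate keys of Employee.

Attribute D never appears on the right-hand side of any dependency, so D must belong to every candidate key.
{D}⁺ = {A, C, D, E}, which is all of the schema, so {D} is the only candidate key.

(D)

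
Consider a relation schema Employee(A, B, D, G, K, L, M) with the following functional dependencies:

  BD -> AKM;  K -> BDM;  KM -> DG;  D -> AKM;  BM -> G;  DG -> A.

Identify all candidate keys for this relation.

Attribute L never appears on the right-hand side of any dependency, so L must belong to every candidate key.
{L}⁺ = {L}, which is not all of the schema, so we must add further attributes.
{D, L}⁺: D→AKM adds A, K, M; K→BDM adds B; KM→DG adds G → {A, B, D, G, K, L, M}. Minimal: {L}⁺ = {L}; {D}⁺ = {A, B, D, G, K, M} — none reach the full schema.
{K, L}⁺: K→BDM adds B, D, M; KM→DG adds G; D→AKM adds A → {A, B, D, G, K, L, M}. Minimal: {L}⁺ = {L}; {K}⁺ = {A, B, D, G, K, M} — none reach the full schema.

{D, L}, {K, L}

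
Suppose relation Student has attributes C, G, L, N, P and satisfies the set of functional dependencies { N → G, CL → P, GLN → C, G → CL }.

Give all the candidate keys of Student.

Attribute N never appears on the right-hand side of any dependency, so N must belong to every candidate key.
{N}⁺ = {C, G, L, N, P}, which is all of the schema, so {N} is the only candidate key.

(N)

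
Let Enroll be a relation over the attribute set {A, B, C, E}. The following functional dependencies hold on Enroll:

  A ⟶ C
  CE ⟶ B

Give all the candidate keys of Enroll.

{A, E}⁺: A→C adds C; CE→B adds B → {A, B, C, E}. Minimal: {E}⁺ = {E}; {A}⁺ = {A, C} — none reach the full schema.
No other minimal superkey exists.

AE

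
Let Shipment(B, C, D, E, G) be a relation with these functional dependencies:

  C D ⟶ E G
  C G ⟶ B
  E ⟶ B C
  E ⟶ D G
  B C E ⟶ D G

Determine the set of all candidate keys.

{E}⁺: E→BC adds B, C; E→DG adds D, G → {B, C, D, E, G}.
{C, D}⁺: CD→EG adds E, G; CG→B adds B → {B, C, D, E, G}. Minimal: {D}⁺ = {D}; {C}⁺ = {C} — none reach the full schema.
Any other superkey contains one of these as a subset, so there are no further candidate keys.

{E}, {C, D}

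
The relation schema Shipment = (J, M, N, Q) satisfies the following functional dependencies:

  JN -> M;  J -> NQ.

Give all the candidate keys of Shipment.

Attribute J never appears on the right-hand side of any dependency, so J must belong to every candidate key.
{J}⁺ = {J, M, N, Q}, which is all of the schema, so {J} is the only candidate key.

(J)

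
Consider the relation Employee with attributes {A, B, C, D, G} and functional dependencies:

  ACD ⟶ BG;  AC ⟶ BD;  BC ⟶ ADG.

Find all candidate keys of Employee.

{A, C}; {B, C}

Attribute C never appears on the right-hand side of any dependency, so C must belong to every candidate key.
{C}⁺ = {C}, which is not all of the schema, so we must add further attributes.
{A, C}⁺: AC→BD adds B, D; BC→ADG adds G → {A, B, C, D, G}. Minimal: {C}⁺ = {C}; {A}⁺ = {A} — none reach the full schema.
{B, C}⁺: BC→ADG adds A, D, G → {A, B, C, D, G}. Minimal: {C}⁺ = {C}; {B}⁺ = {B} — none reach the full schema.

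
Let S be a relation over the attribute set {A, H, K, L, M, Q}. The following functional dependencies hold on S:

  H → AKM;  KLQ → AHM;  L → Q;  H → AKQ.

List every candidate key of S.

HL, KL

{H, L}⁺: H→AKM adds A, K, M; L→Q adds Q → {A, H, K, L, M, Q}. Minimal: {L}⁺ = {L, Q}; {H}⁺ = {A, H, K, M, Q} — none reach the full schema.
{K, L}⁺: L→Q adds Q; KLQ→AHM adds A, H, M → {A, H, K, L, M, Q}. Minimal: {L}⁺ = {L, Q}; {K}⁺ = {K} — none reach the full schema.
Any other superkey contains one of these as a subset, so there are no further candidate keys.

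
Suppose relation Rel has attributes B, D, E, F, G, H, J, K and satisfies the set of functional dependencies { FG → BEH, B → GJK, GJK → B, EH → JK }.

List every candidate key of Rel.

BDF, DFG

Attributes D, F never appear on any right-hand side, so every candidate key must contain {D, F}.
{D, F}⁺ = {D, F}, which is not all of the schema, so we must add further attributes.
{B, D, F}⁺: B→GJK adds G, J, K; FG→BEH adds E, H → {B, D, E, F, G, H, J, K}. Minimal: {D, F}⁺ = {D, F}; {B, F}⁺ = {B, E, F, G, H, J, K}; {B, D}⁺ = {B, D, G, J, K} — none reach the full schema.
{D, F, G}⁺: FG→BEH adds B, E, H; B→GJK adds J, K → {B, D, E, F, G, H, J, K}. Minimal: {F, G}⁺ = {B, E, F, G, H, J, K}; {D, G}⁺ = {D, G}; {D, F}⁺ = {D, F} — none reach the full schema.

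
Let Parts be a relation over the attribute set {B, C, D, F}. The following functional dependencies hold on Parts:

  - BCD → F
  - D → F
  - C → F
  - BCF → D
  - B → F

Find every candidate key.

{B, C}

Attributes B, C never appear on any right-hand side, so every candidate key must contain {B, C}.
{B, C}⁺ = {B, C, D, F}, which is all of the schema, so {B, C} is the only candidate key.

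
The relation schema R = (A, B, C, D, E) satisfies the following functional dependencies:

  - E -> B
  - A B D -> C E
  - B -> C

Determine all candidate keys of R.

{A, B, D}, {A, D, E}

Attributes A, D never appear on any right-hand side, so every candidate key must contain {A, D}.
{A, D}⁺ = {A, D}, which is not all of the schema, so we must add further attributes.
{A, B, D}⁺: ABD→CE adds C, E → {A, B, C, D, E}.
{A, D, E}⁺: E→B adds B; ABD→CE adds C → {A, B, C, D, E}.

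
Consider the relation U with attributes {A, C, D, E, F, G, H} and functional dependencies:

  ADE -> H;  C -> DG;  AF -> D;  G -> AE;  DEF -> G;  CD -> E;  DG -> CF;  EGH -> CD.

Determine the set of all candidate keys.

{C}, {D, G}, {F, G}, {G, H}, {A, E, F}, {D, E, F}

{C}⁺: C→DG adds D, G; G→AE adds A, E; DG→CF adds F; ADE→H adds H → {A, C, D, E, F, G, H}.
{D, G}⁺: G→AE adds A, E; DG→CF adds C, F; ADE→H adds H → {A, C, D, E, F, G, H}. Minimal: {G}⁺ = {A, E, G}; {D}⁺ = {D} — none reach the full schema.
{F, G}⁺: G→AE adds A, E; AF→D adds D; DG→CF adds C; ADE→H adds H → {A, C, D, E, F, G, H}. Minimal: {G}⁺ = {A, E, G}; {F}⁺ = {F} — none reach the full schema.
{G, H}⁺: G→AE adds A, E; EGH→CD adds C, D; DG→CF adds F → {A, C, D, E, F, G, H}. Minimal: {H}⁺ = {H}; {G}⁺ = {A, E, G} — none reach the full schema.
{A, E, F}⁺: AF→D adds D; DEF→G adds G; DG→CF adds C; ADE→H adds H → {A, C, D, E, F, G, H}. Minimal: {E, F}⁺ = {E, F}; {A, F}⁺ = {A, D, F}; {A, E}⁺ = {A, E} — none reach the full schema.
{D, E, F}⁺: DEF→G adds G; DG→CF adds C; G→AE adds A; ADE→H adds H → {A, C, D, E, F, G, H}. Minimal: {E, F}⁺ = {E, F}; {D, F}⁺ = {D, F}; {D, E}⁺ = {D, E} — none reach the full schema.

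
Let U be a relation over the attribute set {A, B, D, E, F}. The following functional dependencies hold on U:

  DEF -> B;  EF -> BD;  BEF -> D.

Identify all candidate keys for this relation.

Attributes A, E, F never appear on any right-hand side, so every candidate key must contain {A, E, F}.
{A, E, F}⁺ = {A, B, D, E, F}, which is all of the schema, so {A, E, F} is the only candidate key.

AEF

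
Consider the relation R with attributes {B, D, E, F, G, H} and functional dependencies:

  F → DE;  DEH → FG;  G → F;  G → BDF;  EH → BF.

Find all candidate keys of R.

{E, H}; {F, H}; {G, H}

{E, H}⁺: EH→BF adds B, F; F→DE adds D; DEH→FG adds G → {B, D, E, F, G, H}.
{F, H}⁺: F→DE adds D, E; DEH→FG adds G; G→BDF adds B → {B, D, E, F, G, H}.
{G, H}⁺: G→F adds F; G→BDF adds B, D; F→DE adds E → {B, D, E, F, G, H}.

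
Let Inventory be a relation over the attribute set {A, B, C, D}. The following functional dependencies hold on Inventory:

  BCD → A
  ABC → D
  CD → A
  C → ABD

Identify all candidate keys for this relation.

{C}⁺: C→ABD adds A, B, D → {A, B, C, D}.
No other minimal superkey exists.

{C}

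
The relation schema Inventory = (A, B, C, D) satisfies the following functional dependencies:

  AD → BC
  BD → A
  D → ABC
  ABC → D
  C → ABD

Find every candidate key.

(C); (D)

{C}⁺: C→ABD adds A, B, D → {A, B, C, D}.
{D}⁺: D→ABC adds A, B, C → {A, B, C, D}.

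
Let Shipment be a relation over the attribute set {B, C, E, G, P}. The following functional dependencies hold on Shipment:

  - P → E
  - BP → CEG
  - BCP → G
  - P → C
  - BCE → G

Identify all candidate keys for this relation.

Attributes B, P never appear on any right-hand side, so every candidate key must contain {B, P}.
{B, P}⁺ = {B, C, E, G, P}, which is all of the schema, so {B, P} is the only candidate key.

(B, P)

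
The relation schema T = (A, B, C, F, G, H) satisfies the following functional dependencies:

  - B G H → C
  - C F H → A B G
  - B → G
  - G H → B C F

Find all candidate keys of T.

{B, H}, {G, H}, {C, F, H}

Attribute H never appears on the right-hand side of any dependency, so H must belong to every candidate key.
{H}⁺ = {H}, which is not all of the schema, so we must add further attributes.
{B, H}⁺: B→G adds G; GH→BCF adds C, F; CFH→ABG adds A → {A, B, C, F, G, H}. Minimal: {H}⁺ = {H}; {B}⁺ = {B, G} — none reach the full schema.
{G, H}⁺: GH→BCF adds B, C, F; CFH→ABG adds A → {A, B, C, F, G, H}. Minimal: {H}⁺ = {H}; {G}⁺ = {G} — none reach the full schema.
{C, F, H}⁺: CFH→ABG adds A, B, G → {A, B, C, F, G, H}. Minimal: {F, H}⁺ = {F, H}; {C, H}⁺ = {C, H}; {C, F}⁺ = {C, F} — none reach the full schema.
Any other superkey contains one of these as a subset, so there are no further candidate keys.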